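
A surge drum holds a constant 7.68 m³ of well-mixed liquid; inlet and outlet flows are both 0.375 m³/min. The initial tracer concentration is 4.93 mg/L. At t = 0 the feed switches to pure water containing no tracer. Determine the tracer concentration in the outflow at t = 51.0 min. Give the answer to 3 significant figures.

0.409 mg/L

Accumulation = in − out for the solute gives V dC/dt = Q(C_in − C).
Rewrite as dC/dt + C/τ = C_in/τ, τ = V/Q = 20.480 min.
C approaches C_in exponentially: C(t) = C_in + (C₀ − C_in) e^(−t/τ).
C(51.0) = 0 + (4.93 − 0)·e^(−51.0/20.480) = 0 + (4.9300)·0.082891 = 0.40865 mg/L.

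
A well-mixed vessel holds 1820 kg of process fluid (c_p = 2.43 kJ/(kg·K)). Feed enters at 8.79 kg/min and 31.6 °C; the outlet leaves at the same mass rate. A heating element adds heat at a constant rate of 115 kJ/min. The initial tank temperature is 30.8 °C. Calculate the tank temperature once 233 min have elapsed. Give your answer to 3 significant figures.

Heat balance on the well-mixed liquid: M c_p dT/dt = ṁ c_p (T_in − T) + 115.
τ = M/ṁ = 207.05 min; T_ss = T_in + Q̇/(ṁ c_p) = 31.6 + 115/(8.79·2.43) = 36.984 °C.
T approaches T_ss exponentially: T(t) = T_ss + (T₀ − T_ss) e^(−t/τ).
T(233) = 36.984 + (-6.1840)·e^(−233/207.05) = 36.984 + (-6.1840)·0.32455 = 34.977 °C.

35.0 °C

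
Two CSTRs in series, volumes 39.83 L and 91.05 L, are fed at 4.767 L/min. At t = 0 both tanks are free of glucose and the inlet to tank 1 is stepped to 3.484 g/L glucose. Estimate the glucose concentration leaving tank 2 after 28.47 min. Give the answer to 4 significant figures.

2.179 g/L

Time constants: τᵢ = Vᵢ/Q for each well-mixed tank.
τ₁ = 39.83/4.767 = 8.35536 min; τ₂ = 91.05/4.767 = 19.1001 min.
Solving the cascade with C₁(0)=C₂(0)=0 gives C₂(t) = C_in[1 − (τ₁ e^(−t/τ₁) − τ₂ e^(−t/τ₂))/(τ₁ − τ₂)].
At t = 28.47: e^(−t/τ₁) = 0.0331274, e^(−t/τ₂) = 0.225244.
C₂ = 3.484·[1 − (8.35536·0.0331274 − 19.1001·0.225244)/(-10.7447)] = 3.484·0.625361 = 2.17876 g/L.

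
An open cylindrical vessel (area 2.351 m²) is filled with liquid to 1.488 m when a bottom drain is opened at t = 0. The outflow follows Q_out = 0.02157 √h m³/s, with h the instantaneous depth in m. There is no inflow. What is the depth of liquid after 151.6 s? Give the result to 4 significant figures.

A dh/dt = −Q_out = −0.02157 √h.
∫ h^(−1/2) dh = −(0.02157/A) ∫ dt, giving 2√h = 2√h₀ − (0.02157/A) t.
√h = √1.488 − 0.02157·151.6/(2·2.351) = 1.21984 − 0.695451 = 0.524385.
h = 0.524385² = 0.274979 m.

0.2750 m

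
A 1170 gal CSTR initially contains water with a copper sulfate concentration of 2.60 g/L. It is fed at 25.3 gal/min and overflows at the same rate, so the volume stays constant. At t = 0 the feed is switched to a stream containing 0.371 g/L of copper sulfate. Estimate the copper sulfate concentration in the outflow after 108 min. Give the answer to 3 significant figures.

0.587 g/L

Transient balance on the dissolved component: V dC/dt = Q(C_in − C).
Rewrite as dC/dt + C/τ = C_in/τ, τ = V/Q = 46.245 min.
This is linear first-order; C(t) = C_in + (C₀ − C_in) e^(−t/τ).
C(108) = 0.371 + (2.60 − 0.371)·e^(−108/46.245) = 0.371 + (2.2290)·0.096773 = 0.58671 g/L.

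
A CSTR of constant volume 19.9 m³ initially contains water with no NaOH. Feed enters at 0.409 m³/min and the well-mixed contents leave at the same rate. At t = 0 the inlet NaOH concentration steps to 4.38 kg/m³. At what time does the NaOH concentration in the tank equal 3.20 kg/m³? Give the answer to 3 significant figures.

63.8 min

Species balance on the tank: V dC/dt = Q(C_in − C), so τ = V/Q = 48.655 min.
C(t) = C_in + (C₀ − C_in) e^(−t/τ). Set C = 3.20 and solve for t:
e^(−t/τ) = (C − C_in)/(C₀ − C_in) = (3.20 − 4.38)/(0 − 4.38) = 0.26941
t = −τ ln(…) = 48.655 × 1.3115 = 63.813 min.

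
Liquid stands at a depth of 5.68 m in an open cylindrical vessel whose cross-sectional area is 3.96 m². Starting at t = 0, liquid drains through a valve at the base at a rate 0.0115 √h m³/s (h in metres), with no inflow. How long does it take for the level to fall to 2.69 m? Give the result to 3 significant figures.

512 s

With no inflow, A dh/dt = −0.0115 √h.
This is separable: 2 d(√h)/dt = −0.0115/A, so √h = √h₀ − (0.0115/(2A)) t.
t = 2A(√h₀ − √h)/0.0115 = 2·3.96·(√5.68 − √2.69)/0.0115
  = 7.9200 × (2.3833 − 1.6401) / 0.0115 = 511.81 s.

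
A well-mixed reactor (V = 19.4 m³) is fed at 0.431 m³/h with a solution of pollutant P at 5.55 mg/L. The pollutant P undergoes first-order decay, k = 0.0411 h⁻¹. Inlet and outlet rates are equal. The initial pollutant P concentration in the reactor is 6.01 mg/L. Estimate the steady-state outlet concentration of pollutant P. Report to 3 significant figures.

Species balance: V dC/dt = Q C_in − Q C − k V C.
Steady state (dC/dt = 0): C_ss = Q C_in/(Q + kV) = C_in/(1 + kV/Q).
C_ss = 0.431·5.55/(0.431 + 0.0411·19.4) = 2.3920/1.2283 = 1.9474 mg/L.

1.95 mg/L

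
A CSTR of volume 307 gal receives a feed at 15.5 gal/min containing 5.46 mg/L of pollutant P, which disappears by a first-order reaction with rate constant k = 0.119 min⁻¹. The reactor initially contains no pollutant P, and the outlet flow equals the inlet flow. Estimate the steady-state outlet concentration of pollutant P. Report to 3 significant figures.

Accumulation = in − out − consumed: V dC/dt = Q C_in − Q C − k V C.
At steady state: 0 = Q C_in − (Q + kV) C_ss, so C_ss = Q C_in/(Q + kV).
C_ss = 15.5·5.46/(15.5 + 0.119·307) = 84.630/52.033 = 1.6265 mg/L.

1.63 mg/L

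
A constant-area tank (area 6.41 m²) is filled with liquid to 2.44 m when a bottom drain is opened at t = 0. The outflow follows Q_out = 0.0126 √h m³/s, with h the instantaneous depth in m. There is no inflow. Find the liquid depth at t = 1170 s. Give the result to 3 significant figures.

0.170 m

Unsteady balance on liquid volume: A dh/dt = −0.0126 √h.
This is separable: 2 d(√h)/dt = −0.0126/A, so √h = √h₀ − (0.0126/(2A)) t.
√h = √2.44 − 0.0126·1170/(2·6.41) = 1.5620 − 1.1499 = 0.41213.
h = 0.41213² = 0.16985 m.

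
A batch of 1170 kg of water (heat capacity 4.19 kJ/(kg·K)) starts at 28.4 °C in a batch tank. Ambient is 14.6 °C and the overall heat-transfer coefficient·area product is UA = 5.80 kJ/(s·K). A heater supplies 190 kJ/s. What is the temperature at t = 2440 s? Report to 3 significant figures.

Lumped-capacitance energy balance: M c_p dT/dt = UA(T_amb − T) + Q̇.
dT/dt = (T_ss − T)/τ with T_ss = T_amb + Q̇/UA = 14.6 + 190/5.80 = 47.359 °C, τ = M c_p/UA = 1170·4.19/5.80 = 845.22 s.
T approaches T_ss exponentially: T(t) = T_ss + (T₀ − T_ss) e^(−t/τ).
T(2440) = 47.359 + (-18.959)·0.055754 = 46.302 °C.

46.3 °C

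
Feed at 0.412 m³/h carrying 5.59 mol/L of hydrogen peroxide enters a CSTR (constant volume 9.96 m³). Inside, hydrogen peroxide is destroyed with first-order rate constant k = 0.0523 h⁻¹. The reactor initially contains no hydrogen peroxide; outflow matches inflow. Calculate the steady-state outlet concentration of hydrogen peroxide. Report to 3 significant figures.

2.47 mol/L

V dC/dt = Q(C_in − C) − k V C.
Steady state (dC/dt = 0): C_ss = Q C_in/(Q + kV) = C_in/(1 + kV/Q).
C_ss = 0.412·5.59/(0.412 + 0.0523·9.96) = 2.3031/0.93291 = 2.4687 mol/L.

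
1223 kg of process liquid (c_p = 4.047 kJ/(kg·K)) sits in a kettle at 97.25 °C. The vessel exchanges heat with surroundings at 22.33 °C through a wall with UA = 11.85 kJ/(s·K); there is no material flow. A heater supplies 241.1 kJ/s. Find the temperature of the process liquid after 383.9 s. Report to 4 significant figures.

64.44 °C

First-law balance (no shaft work): M c_p dT/dt = −UA(T − T_amb) + Q̇.
dT/dt = (T_ss − T)/τ with T_ss = T_amb + Q̇/UA = 22.33 + 241.1/11.85 = 42.6760 °C, τ = M c_p/UA = 1223·4.047/11.85 = 417.678 s.
Integrating: T(t) = T_ss + (T₀ − T_ss) e^(−t/τ).
T(383.9) = 42.6760 + (54.5740)·0.398866 = 64.4437 °C.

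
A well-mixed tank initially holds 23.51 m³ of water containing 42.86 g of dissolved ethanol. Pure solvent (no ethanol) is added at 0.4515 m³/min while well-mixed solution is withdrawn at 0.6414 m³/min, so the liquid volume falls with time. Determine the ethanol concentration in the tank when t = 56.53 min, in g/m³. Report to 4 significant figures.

0.4276 g/m³

Total volume: dV/dt = Q_in − Q_out = -0.189900 m³/min, so V(t) = 23.51 − 0.189900 t and V(56.53) = 12.7750 m³.
No ethanol enters, so dm/dt = −Q_out · (m/V).
dm/m = −Q_out dt/(V₀ − 0.189900 t); integrating gives ln(m/m₀) = −(Q_out/(Q_in−Q_out)) ln(V/V₀).
m = m₀ (V₀/V)^(Q_out/(Q_in−Q_out)) = 42.86 × (23.51/12.7750)^(-3.37757) = 5.46207 g.
C = m/V = 5.46207/12.7750 = 0.427561 g/m³.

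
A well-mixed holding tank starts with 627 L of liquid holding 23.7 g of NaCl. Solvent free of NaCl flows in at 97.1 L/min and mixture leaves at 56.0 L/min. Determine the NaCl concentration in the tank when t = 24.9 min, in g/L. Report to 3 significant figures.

0.00384 g/L

Total volume: dV/dt = Q_in − Q_out = 41.100 L/min, so V(t) = 627 + 41.100 t and V(24.9) = 1650.4 L.
Species balance (pure solvent in): dm/dt = −Q_out · m/V(t).
dm/m = −Q_out dt/(V₀ + 41.100 t); integrating gives ln(m/m₀) = −(Q_out/(Q_in−Q_out)) ln(V/V₀).
m = m₀ (V₀/V)^(Q_out/(Q_in−Q_out)) = 23.7 × (627/1650.4)^(1.3625) = 6.3394 g.
C = m/V = 6.3394/1650.4 = 0.0038412 g/L.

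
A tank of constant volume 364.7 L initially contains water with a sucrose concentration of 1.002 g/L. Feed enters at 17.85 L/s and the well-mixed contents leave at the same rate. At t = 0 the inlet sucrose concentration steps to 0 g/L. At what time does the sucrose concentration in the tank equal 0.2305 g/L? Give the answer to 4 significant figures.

Transient balance on the dissolved component: V dC/dt = Q(C_in − C), so τ = V/Q = 20.4314 s.
C(t) = C_in + (C₀ − C_in) e^(−t/τ). Set C = 0.2305 and solve for t:
e^(−t/τ) = (C − C_in)/(C₀ − C_in) = (0.2305 − 0)/(1.002 − 0) = 0.230040
t = −τ ln(…) = 20.4314 × 1.46950 = 30.0240 s.

30.02 s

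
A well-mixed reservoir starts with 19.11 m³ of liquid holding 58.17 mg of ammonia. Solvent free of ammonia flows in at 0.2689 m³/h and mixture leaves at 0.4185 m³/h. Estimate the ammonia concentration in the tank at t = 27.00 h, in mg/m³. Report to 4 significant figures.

1.986 mg/m³

Total volume: dV/dt = Q_in − Q_out = -0.149600 m³/h, so V(t) = 19.11 − 0.149600 t and V(27.00) = 15.0708 m³.
Species balance (pure solvent in): dm/dt = −Q_out · m/V(t).
Separate: dm/m = −Q_out dt/V(t) ⇒ ln(m/m₀) = −(Q_out/(Q_in−Q_out)) ln(V/V₀).
m = m₀ (V₀/V)^(Q_out/(Q_in−Q_out)) = 58.17 × (19.11/15.0708)^(-2.79746) = 29.9373 mg.
C = m/V = 29.9373/15.0708 = 1.98644 mg/m³.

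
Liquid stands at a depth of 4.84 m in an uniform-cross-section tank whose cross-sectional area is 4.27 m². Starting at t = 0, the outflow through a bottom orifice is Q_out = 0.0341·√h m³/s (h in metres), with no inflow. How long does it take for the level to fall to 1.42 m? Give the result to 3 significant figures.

With no inflow, A dh/dt = −0.0341 √h.
This is separable: 2 d(√h)/dt = −0.0341/A, so √h = √h₀ − (0.0341/(2A)) t.
t = 2A(√h₀ − √h)/0.0341 = 2·4.27·(√4.84 − √1.42)/0.0341
  = 8.5400 × (2.2000 − 1.1916) / 0.0341 = 252.53 s.

253 s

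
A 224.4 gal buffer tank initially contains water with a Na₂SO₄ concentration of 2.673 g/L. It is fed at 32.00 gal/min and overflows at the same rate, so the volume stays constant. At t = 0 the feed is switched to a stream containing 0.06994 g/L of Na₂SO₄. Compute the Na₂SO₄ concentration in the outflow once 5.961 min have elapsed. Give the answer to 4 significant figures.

Accumulation = in − out for the solute gives V dC/dt = Q(C_in − C).
Rewrite as dC/dt + C/τ = C_in/τ, τ = V/Q = 7.01250 min.
Solution: C(t) = C_in + (C₀ − C_in) e^(−t/τ).
C(5.961) = 0.06994 + (2.673 − 0.06994)·e^(−5.961/7.01250) = 0.06994 + (2.60306)·0.427392 = 1.18247 g/L.

1.182 g/L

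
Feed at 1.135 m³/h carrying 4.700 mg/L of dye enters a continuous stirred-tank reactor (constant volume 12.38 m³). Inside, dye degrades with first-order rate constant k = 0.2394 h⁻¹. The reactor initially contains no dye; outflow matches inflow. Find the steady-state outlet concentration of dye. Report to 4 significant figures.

1.301 mg/L

Accumulation = in − out − consumed: V dC/dt = Q C_in − Q C − k V C.
At steady state: 0 = Q C_in − (Q + kV) C_ss, so C_ss = Q C_in/(Q + kV).
C_ss = 1.135·4.700/(1.135 + 0.2394·12.38) = 5.33450/4.09877 = 1.30149 mg/L.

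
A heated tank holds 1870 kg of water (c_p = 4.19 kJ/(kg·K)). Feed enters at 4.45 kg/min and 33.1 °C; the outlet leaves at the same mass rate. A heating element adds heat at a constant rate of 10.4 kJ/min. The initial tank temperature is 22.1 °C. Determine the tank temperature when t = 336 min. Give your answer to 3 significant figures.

M c_p dT/dt = ṁ c_p (T_in − T) + Q̇.
Rearrange: dT/dt = (T_ss − T)/τ with τ = M/ṁ = 420.22 min and T_ss = T_in + Q̇/(ṁ c_p) = 33.658 °C.
Integrating: T(t) = T_ss + (T₀ − T_ss) e^(−t/τ).
T(336) = 33.658 + (-11.558)·e^(−336/420.22) = 33.658 + (-11.558)·0.44952 = 28.462 °C.

28.5 °C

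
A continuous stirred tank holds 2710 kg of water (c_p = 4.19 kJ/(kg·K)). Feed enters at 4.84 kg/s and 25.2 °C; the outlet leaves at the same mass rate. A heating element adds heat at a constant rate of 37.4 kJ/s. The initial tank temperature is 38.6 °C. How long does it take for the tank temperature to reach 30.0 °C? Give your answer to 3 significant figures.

763 s

Heat balance on the well-mixed liquid: M c_p dT/dt = ṁ c_p (T_in − T) + 37.4.
τ = M/ṁ = 559.92 s; T_ss = T_in + Q̇/(ṁ c_p) = 27.044 °C.
T(t) = T_ss + (T₀ − T_ss) e^(−t/τ). Set T = 30.0:
e^(−t/τ) = (30.0 − 27.044)/(38.6 − 27.044) = 0.25578
t = −559.92 · ln(0.25578) = 763.40 s.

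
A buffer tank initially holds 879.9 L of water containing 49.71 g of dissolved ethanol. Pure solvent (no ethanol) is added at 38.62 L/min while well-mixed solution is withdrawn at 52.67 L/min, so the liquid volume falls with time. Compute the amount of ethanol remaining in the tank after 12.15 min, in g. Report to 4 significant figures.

22.15 g

Total volume: dV/dt = Q_in − Q_out = -14.0500 L/min, so V(t) = 879.9 − 14.0500 t and V(12.15) = 709.192 L.
Species balance (pure solvent in): dm/dt = −Q_out · m/V(t).
dm/m = −Q_out dt/(V₀ − 14.0500 t); integrating gives ln(m/m₀) = −(Q_out/(Q_in−Q_out)) ln(V/V₀).
m = m₀ (V₀/V)^(Q_out/(Q_in−Q_out)) = 49.71 × (879.9/709.192)^(-3.74875) = 22.1463 g.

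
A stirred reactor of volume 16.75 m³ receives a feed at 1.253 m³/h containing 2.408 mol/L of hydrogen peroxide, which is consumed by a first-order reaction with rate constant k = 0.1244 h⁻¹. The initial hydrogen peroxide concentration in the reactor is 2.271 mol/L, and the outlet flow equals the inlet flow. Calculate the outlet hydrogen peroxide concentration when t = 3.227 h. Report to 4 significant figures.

Accumulation = in − out − consumed: V dC/dt = Q C_in − Q C − k V C.
This is linear with rate a = Q/V + k = 0.199206 h⁻¹.
C_ss = Q C_in/(Q + kV) = 0.904254 mol/L; C(t) = C_ss + (C₀ − C_ss) e^(−a t).
C(3.227) = 0.904254 + (1.36675)·e^(−0.199206·3.227) = 0.904254 + (1.36675)·0.525798 = 1.62289 mol/L.

1.623 mol/L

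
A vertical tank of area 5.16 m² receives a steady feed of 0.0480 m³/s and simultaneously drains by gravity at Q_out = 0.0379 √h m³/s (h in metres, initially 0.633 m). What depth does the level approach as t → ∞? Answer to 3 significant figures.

Mass balance (ρ constant): A dh/dt = Q_in − 0.0379 √h. At steady state dh/dt = 0:
Q_in = 0.0379 √h_ss ⇒ √h_ss = 0.0480/0.0379 = 1.2665.
h_ss = 1.2665² = 1.6040 m. (Since h₀ = 0.633 m < h_ss, the level will rise toward this value.)

1.60 m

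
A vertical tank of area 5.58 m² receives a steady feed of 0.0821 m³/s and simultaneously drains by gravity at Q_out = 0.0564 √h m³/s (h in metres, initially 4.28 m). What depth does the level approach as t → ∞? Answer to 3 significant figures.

2.12 m

Accumulation of liquid (constant cross-section A): A dh/dt = Q_in − 0.0564 √h. At steady state dh/dt = 0:
Q_in = 0.0564 √h_ss ⇒ √h_ss = 0.0821/0.0564 = 1.4557.
h_ss = 1.4557² = 2.1190 m. (Since h₀ = 4.28 m > h_ss, the level will fall toward this value.)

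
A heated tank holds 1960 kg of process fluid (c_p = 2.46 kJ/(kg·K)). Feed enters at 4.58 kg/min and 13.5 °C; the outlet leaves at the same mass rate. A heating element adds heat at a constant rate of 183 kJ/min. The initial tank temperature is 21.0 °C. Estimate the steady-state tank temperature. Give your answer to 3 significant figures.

29.7 °C

Heat balance on the well-mixed liquid: M c_p dT/dt = ṁ c_p (T_in − T) + 183.
At steady state dT/dt = 0 ⇒ T_ss = T_in + Q̇/(ṁ c_p) = 13.5 + 183/(4.58·2.46) = 29.742 °C.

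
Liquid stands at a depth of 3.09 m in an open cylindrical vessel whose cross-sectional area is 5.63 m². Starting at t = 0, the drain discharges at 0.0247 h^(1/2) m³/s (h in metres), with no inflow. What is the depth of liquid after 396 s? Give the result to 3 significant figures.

0.791 m

With no inflow, A dh/dt = −0.0247 √h.
∫ h^(−1/2) dh = −(0.0247/A) ∫ dt, giving 2√h = 2√h₀ − (0.0247/A) t.
√h = √3.09 − 0.0247·396/(2·5.63) = 1.7578 − 0.86867 = 0.88917.
h = 0.88917² = 0.79063 m.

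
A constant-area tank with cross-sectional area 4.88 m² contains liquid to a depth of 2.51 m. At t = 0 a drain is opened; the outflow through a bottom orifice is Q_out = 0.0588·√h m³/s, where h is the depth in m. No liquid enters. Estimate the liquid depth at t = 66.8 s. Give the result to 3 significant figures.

1.40 m

Volume balance on the tank: A dh/dt = −0.0588 √h.
∫ h^(−1/2) dh = −(0.0588/A) ∫ dt, giving 2√h = 2√h₀ − (0.0588/A) t.
√h = √2.51 − 0.0588·66.8/(2·4.88) = 1.5843 − 0.40244 = 1.1819.
h = 1.1819² = 1.3968 m.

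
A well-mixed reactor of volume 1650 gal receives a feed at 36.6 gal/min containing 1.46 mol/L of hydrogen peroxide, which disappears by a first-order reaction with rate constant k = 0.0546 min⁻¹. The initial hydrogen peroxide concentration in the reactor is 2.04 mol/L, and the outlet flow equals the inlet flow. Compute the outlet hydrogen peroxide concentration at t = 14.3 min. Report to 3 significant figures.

V dC/dt = Q(C_in − C) − k V C.
dC/dt = (Q/V) C_in − (Q/V + k) C; effective rate a = Q/V + k = 0.022182 + 0.0546 = 0.076782 min⁻¹.
C_ss = Q C_in/(Q + kV) = 0.42179 mol/L; C(t) = C_ss + (C₀ − C_ss) e^(−a t).
C(14.3) = 0.42179 + (1.6182)·e^(−0.076782·14.3) = 0.42179 + (1.6182)·0.33354 = 0.96153 mol/L.

0.962 mol/L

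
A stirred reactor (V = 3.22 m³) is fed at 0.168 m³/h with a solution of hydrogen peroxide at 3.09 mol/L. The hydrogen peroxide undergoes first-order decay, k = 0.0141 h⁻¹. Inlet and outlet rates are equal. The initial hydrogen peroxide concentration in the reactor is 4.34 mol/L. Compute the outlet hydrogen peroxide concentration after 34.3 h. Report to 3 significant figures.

2.63 mol/L

Accumulation = in − out − consumed: V dC/dt = Q C_in − Q C − k V C.
This is linear with rate a = Q/V + k = 0.066274 h⁻¹.
C_ss = Q C_in/(Q + kV) = 2.4326 mol/L; C(t) = C_ss + (C₀ − C_ss) e^(−a t).
C(34.3) = 2.4326 + (1.9074)·e^(−0.066274·34.3) = 2.4326 + (1.9074)·0.10298 = 2.6290 mol/L.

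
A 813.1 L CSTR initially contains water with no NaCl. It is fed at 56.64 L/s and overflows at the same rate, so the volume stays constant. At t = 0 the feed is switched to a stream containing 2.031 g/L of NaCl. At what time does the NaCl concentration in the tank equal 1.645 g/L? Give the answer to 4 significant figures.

Species balance: V dC/dt = Q(C_in − C) ⇒ τ = V/Q = 14.3556 s.
C(t) = C_in + (C₀ − C_in) e^(−t/τ). Set C = 1.645 and solve for t:
e^(−t/τ) = (C − C_in)/(C₀ − C_in) = (1.645 − 2.031)/(0 − 2.031) = 0.190054
t = −τ ln(…) = 14.3556 × 1.66045 = 23.8367 s.

23.84 s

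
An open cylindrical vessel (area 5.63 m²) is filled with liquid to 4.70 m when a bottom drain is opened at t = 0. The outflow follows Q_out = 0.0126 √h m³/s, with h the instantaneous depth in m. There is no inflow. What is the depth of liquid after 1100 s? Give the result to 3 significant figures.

With no inflow, A dh/dt = −0.0126 √h.
This is separable: 2 d(√h)/dt = −0.0126/A, so √h = √h₀ − (0.0126/(2A)) t.
√h = √4.70 − 0.0126·1100/(2·5.63) = 2.1679 − 1.2309 = 0.93704.
h = 0.93704² = 0.87805 m.

0.878 m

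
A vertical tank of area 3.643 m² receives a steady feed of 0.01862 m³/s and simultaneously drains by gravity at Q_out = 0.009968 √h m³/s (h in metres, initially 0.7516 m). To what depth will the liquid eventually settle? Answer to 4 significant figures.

3.489 m

A dh/dt = Q_in − 0.009968 √h. Steady state requires inflow = outflow:
Q_in = 0.009968 √h_ss ⇒ √h_ss = 0.01862/0.009968 = 1.86798.
h_ss = 1.86798² = 3.48934 m. (Since h₀ = 0.7516 m < h_ss, the level will rise toward this value.)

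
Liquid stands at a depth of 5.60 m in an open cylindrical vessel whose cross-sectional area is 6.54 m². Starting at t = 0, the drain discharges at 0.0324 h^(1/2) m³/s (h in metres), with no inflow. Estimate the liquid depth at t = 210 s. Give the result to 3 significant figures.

3.41 m

A dh/dt = −Q_out = −0.0324 √h.
∫ h^(−1/2) dh = −(0.0324/A) ∫ dt, giving 2√h = 2√h₀ − (0.0324/A) t.
√h = √5.60 − 0.0324·210/(2·6.54) = 2.3664 − 0.52018 = 1.8462.
h = 1.8462² = 3.4086 m.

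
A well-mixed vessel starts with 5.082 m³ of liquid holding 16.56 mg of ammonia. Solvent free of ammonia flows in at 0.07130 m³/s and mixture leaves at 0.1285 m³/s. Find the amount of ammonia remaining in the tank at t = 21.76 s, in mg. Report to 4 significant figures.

8.810 mg

Total volume: dV/dt = Q_in − Q_out = -0.0572000 m³/s, so V(t) = 5.082 − 0.0572000 t and V(21.76) = 3.83733 m³.
Solute balance: dm/dt = 0 − Q_out C = −Q_out m/V(t).
Separate: dm/m = −Q_out dt/V(t) ⇒ ln(m/m₀) = −(Q_out/(Q_in−Q_out)) ln(V/V₀).
m = m₀ (V₀/V)^(Q_out/(Q_in−Q_out)) = 16.56 × (5.082/3.83733)^(-2.24650) = 8.80996 mg.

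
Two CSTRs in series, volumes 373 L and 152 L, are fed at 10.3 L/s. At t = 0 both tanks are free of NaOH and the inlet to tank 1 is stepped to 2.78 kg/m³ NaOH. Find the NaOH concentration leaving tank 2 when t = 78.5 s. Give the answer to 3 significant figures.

2.25 kg/m³

Each tank obeys Vᵢ dCᵢ/dt = Q(Cᵢ₋₁ − Cᵢ), so τᵢ = Vᵢ/Q.
τ₁ = 373/10.3 = 36.214 s; τ₂ = 152/10.3 = 14.757 s.
Solving the cascade with C₁(0)=C₂(0)=0 gives C₂(t) = C_in[1 − (τ₁ e^(−t/τ₁) − τ₂ e^(−t/τ₂))/(τ₁ − τ₂)].
At t = 78.5: e^(−t/τ₁) = 0.11444, e^(−t/τ₂) = 0.0048957.
C₂ = 2.78·[1 − (36.214·0.11444 − 14.757·0.0048957)/(21.456)] = 2.78·0.81022 = 2.2524 kg/m³.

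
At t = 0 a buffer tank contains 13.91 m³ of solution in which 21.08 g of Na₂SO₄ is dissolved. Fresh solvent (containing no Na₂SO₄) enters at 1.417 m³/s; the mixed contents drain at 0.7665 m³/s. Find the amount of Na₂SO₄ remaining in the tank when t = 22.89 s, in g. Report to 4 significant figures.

8.942 g

Let m(t) be the amount of Na₂SO₄. Volume: V(t) = V₀ + (Q_in − Q_out) t = 13.91 + 0.650500 t; V(22.89) = 28.7999 m³.
Solute balance: dm/dt = 0 − Q_out C = −Q_out m/V(t).
Separate: dm/m = −Q_out dt/V(t) ⇒ ln(m/m₀) = −(Q_out/(Q_in−Q_out)) ln(V/V₀).
m = m₀ (V₀/V)^(Q_out/(Q_in−Q_out)) = 21.08 × (13.91/28.7999)^(1.17832) = 8.94219 g.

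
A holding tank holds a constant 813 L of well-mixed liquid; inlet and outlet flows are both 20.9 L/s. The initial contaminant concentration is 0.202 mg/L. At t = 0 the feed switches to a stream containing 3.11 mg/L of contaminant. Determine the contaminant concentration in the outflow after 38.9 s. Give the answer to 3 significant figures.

2.04 mg/L

Mass balance on the solute (V constant): V dC/dt = Q(C_in − C).
Time constant τ = V/Q = 813/20.9 = 38.900 s.
Solution: C(t) = C_in + (C₀ − C_in) e^(−t/τ).
C(38.9) = 3.11 + (0.202 − 3.11)·e^(−38.9/38.900) = 3.11 + (-2.9080)·0.36787 = 2.0402 mg/L.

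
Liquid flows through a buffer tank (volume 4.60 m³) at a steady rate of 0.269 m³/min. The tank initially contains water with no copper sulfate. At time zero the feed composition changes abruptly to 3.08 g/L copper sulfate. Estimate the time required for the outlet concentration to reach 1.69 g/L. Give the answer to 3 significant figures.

13.6 min

Species balance: V dC/dt = Q(C_in − C) ⇒ τ = V/Q = 17.100 min.
C(t) = C_in + (C₀ − C_in) e^(−t/τ). Set C = 1.69 and solve for t:
e^(−t/τ) = (C − C_in)/(C₀ − C_in) = (1.69 − 3.08)/(0 − 3.08) = 0.45130
t = −τ ln(…) = 17.100 × 0.79563 = 13.605 min.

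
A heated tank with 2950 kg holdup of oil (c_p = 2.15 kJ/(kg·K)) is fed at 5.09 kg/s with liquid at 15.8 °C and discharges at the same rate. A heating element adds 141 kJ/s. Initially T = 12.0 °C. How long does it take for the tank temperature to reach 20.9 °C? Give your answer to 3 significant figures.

442 s

M c_p dT/dt = ṁ c_p (T_in − T) + Q̇.
τ = M/ṁ = 579.57 s; T_ss = T_in + Q̇/(ṁ c_p) = 28.684 °C.
T(t) = T_ss + (T₀ − T_ss) e^(−t/τ). Set T = 20.9:
e^(−t/τ) = (20.9 − 28.684)/(12.0 − 28.684) = 0.46657
t = −579.57 · ln(0.46657) = 441.84 s.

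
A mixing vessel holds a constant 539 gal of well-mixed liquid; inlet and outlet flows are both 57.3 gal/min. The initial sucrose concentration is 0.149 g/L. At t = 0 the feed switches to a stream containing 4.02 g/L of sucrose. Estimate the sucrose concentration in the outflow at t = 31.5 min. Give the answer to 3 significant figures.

Transient balance on the dissolved component: V dC/dt = Q(C_in − C).
Rewrite as dC/dt + C/τ = C_in/τ, τ = V/Q = 9.4066 min.
Integrating: C(t) = C_in + (C₀ − C_in) e^(−t/τ).
C(31.5) = 4.02 + (0.149 − 4.02)·e^(−31.5/9.4066) = 4.02 + (-3.8710)·0.035130 = 3.8840 g/L.

3.88 g/L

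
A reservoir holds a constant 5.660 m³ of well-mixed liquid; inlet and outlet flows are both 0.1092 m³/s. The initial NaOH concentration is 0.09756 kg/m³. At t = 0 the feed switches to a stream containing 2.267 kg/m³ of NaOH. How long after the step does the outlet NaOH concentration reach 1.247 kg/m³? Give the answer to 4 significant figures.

39.12 s

Mass balance on the solute (V constant): V dC/dt = Q(C_in − C), so τ = V/Q = 51.8315 s.
C(t) = C_in + (C₀ − C_in) e^(−t/τ). Set C = 1.247 and solve for t:
e^(−t/τ) = (C − C_in)/(C₀ − C_in) = (1.247 − 2.267)/(0.09756 − 2.267) = 0.470167
t = −τ ln(…) = 51.8315 × 0.754666 = 39.1155 s.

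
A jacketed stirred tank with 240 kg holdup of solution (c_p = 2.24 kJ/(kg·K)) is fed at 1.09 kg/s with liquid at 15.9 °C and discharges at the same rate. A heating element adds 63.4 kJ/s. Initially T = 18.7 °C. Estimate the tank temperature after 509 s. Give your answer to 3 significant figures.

39.6 °C

M c_p dT/dt = ṁ c_p (T_in − T) + Q̇.
Rearrange: dT/dt = (T_ss − T)/τ with τ = M/ṁ = 220.18 s and T_ss = T_in + Q̇/(ṁ c_p) = 41.867 °C.
Integrating: T(t) = T_ss + (T₀ − T_ss) e^(−t/τ).
T(509) = 41.867 + (-23.167)·e^(−509/220.18) = 41.867 + (-23.167)·0.099092 = 39.571 °C.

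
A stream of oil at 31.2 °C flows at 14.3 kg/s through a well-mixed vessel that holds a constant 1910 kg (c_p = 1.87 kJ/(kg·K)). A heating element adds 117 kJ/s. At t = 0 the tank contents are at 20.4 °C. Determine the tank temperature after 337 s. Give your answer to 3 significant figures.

34.4 °C

M c_p dT/dt = ṁ c_p (T_in − T) + Q̇.
Rearrange: dT/dt = (T_ss − T)/τ with τ = M/ṁ = 133.57 s and T_ss = T_in + Q̇/(ṁ c_p) = 35.575 °C.
Solution: T(t) = T_ss + (T₀ − T_ss) e^(−t/τ).
T(337) = 35.575 + (-15.175)·e^(−337/133.57) = 35.575 + (-15.175)·0.080211 = 34.358 °C.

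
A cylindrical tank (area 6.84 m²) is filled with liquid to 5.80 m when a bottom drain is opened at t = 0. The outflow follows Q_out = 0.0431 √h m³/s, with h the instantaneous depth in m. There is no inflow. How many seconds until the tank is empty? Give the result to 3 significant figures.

764 s

A dh/dt = −Q_out = −0.0431 √h.
This is separable: 2 d(√h)/dt = −0.0431/A, so √h = √h₀ − (0.0431/(2A)) t.
Tank is empty when √h = 0: t_empty = 2A√h₀/0.0431.
t_empty = 2·6.84·√5.80/0.0431 = 13.680·2.4083/0.0431 = 764.40 s.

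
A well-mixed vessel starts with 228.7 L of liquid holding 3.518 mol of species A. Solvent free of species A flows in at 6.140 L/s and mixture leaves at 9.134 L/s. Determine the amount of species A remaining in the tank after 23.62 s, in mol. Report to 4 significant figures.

Total volume: dV/dt = Q_in − Q_out = -2.99400 L/s, so V(t) = 228.7 − 2.99400 t and V(23.62) = 157.982 L.
Solute balance: dm/dt = 0 − Q_out C = −Q_out m/V(t).
dm/m = −Q_out dt/(V₀ − 2.99400 t); integrating gives ln(m/m₀) = −(Q_out/(Q_in−Q_out)) ln(V/V₀).
m = m₀ (V₀/V)^(Q_out/(Q_in−Q_out)) = 3.518 × (228.7/157.982)^(-3.05077) = 1.13805 mol.

1.138 mol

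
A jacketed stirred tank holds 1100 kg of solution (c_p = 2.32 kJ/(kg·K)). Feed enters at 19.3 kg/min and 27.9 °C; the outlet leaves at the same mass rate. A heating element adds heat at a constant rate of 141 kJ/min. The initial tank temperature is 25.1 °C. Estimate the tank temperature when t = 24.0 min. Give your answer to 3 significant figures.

27.1 °C

First-law balance (no shaft work): M c_p dT/dt = ṁ c_p (T_in − T) + 141.
τ = M/ṁ = 56.995 min; T_ss = T_in + Q̇/(ṁ c_p) = 27.9 + 141/(19.3·2.32) = 31.049 °C.
T approaches T_ss exponentially: T(t) = T_ss + (T₀ − T_ss) e^(−t/τ).
T(24.0) = 31.049 + (-5.9490)·e^(−24.0/56.995) = 31.049 + (-5.9490)·0.65633 = 27.144 °C.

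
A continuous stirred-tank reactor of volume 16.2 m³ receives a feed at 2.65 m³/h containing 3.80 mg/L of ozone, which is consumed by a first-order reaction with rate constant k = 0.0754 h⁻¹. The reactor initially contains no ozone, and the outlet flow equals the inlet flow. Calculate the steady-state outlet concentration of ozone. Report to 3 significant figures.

2.60 mg/L

Accumulation = in − out − consumed: V dC/dt = Q C_in − Q C − k V C.
Steady state (dC/dt = 0): C_ss = Q C_in/(Q + kV) = C_in/(1 + kV/Q).
C_ss = 2.65·3.80/(2.65 + 0.0754·16.2) = 10.070/3.8715 = 2.6011 mg/L.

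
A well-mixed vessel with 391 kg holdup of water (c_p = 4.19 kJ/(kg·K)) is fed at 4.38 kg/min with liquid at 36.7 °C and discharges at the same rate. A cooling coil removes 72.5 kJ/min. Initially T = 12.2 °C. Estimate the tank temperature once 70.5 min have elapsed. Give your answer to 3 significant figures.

23.4 °C

M c_p dT/dt = ṁ c_p (T_in − T) − Q̇.
τ = M/ṁ = 89.269 min; T_ss = T_in − Q̇/(ṁ c_p) = 36.7 − 72.5/(4.38·4.19) = 32.750 °C.
This is linear first-order; T(t) = T_ss + (T₀ − T_ss) e^(−t/τ).
T(70.5) = 32.750 + (-20.550)·e^(−70.5/89.269) = 32.750 + (-20.550)·0.45396 = 23.421 °C.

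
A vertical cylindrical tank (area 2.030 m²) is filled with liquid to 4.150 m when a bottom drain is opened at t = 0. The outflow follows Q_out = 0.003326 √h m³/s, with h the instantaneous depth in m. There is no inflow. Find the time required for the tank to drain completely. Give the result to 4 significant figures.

With no inflow, A dh/dt = −0.003326 √h.
This is separable: 2 d(√h)/dt = −0.003326/A, so √h = √h₀ − (0.003326/(2A)) t.
Set h = 0: 2√h₀ = (0.003326/A) t_empty ⇒ t_empty = 2A√h₀/0.003326.
t_empty = 2·2.030·√4.150/0.003326 = 4.06000·2.03715/0.003326 = 2486.73 s.

2487 s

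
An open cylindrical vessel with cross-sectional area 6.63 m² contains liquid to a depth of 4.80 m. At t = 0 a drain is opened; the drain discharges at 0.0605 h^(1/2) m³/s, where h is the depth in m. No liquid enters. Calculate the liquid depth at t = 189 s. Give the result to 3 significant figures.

Volume balance on the tank: A dh/dt = −0.0605 √h.
∫ h^(−1/2) dh = −(0.0605/A) ∫ dt, giving 2√h = 2√h₀ − (0.0605/A) t.
√h = √4.80 − 0.0605·189/(2·6.63) = 2.1909 − 0.86233 = 1.3286.
h = 1.3286² = 1.7651 m.

1.77 m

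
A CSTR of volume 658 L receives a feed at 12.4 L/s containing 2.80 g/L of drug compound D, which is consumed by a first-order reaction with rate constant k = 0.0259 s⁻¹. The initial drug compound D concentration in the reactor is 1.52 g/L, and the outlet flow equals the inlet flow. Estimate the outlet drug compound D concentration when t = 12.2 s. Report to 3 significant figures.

1.38 g/L

Species balance: V dC/dt = Q C_in − Q C − k V C.
dC/dt = (Q/V) C_in − (Q/V + k) C; effective rate a = Q/V + k = 0.018845 + 0.0259 = 0.044745 s⁻¹.
C_ss = Q C_in/(Q + kV) = 1.1793 g/L; C(t) = C_ss + (C₀ − C_ss) e^(−a t).
C(12.2) = 1.1793 + (0.34074)·e^(−0.044745·12.2) = 1.1793 + (0.34074)·0.57933 = 1.3767 g/L.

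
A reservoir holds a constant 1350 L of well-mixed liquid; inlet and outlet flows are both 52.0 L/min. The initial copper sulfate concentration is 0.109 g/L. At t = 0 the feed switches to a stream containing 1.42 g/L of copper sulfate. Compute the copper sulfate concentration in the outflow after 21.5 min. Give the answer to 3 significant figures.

Transient balance on the dissolved component: V dC/dt = Q(C_in − C).
So dC/dt = (C_in − C)/τ with τ = V/Q = 1350/52.0 = 25.962 min.
C approaches C_in exponentially: C(t) = C_in + (C₀ − C_in) e^(−t/τ).
C(21.5) = 1.42 + (0.109 − 1.42)·e^(−21.5/25.962) = 1.42 + (-1.3110)·0.43686 = 0.84728 g/L.

0.847 g/L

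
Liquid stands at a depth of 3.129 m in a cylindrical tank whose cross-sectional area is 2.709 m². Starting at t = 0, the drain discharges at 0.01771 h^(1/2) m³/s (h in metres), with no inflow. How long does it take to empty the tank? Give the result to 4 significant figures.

Volume balance on the tank: A dh/dt = −0.01771 √h.
∫ h^(−1/2) dh = −(0.01771/A) ∫ dt, giving 2√h = 2√h₀ − (0.01771/A) t.
Tank is empty when √h = 0: t_empty = 2A√h₀/0.01771.
t_empty = 2·2.709·√3.129/0.01771 = 5.41800·1.76890/0.01771 = 541.157 s.

541.2 s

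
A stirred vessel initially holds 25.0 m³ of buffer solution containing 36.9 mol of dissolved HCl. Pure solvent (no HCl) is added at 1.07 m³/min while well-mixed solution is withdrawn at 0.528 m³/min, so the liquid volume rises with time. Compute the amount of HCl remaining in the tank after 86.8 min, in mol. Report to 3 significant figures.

Let m(t) be the amount of HCl. Volume: V(t) = V₀ + (Q_in − Q_out) t = 25.0 + 0.54200 t; V(86.8) = 72.046 m³.
Solute balance: dm/dt = 0 − Q_out C = −Q_out m/V(t).
dm/m = −Q_out dt/(V₀ + 0.54200 t); integrating gives ln(m/m₀) = −(Q_out/(Q_in−Q_out)) ln(V/V₀).
m = m₀ (V₀/V)^(Q_out/(Q_in−Q_out)) = 36.9 × (25.0/72.046)^(0.97417) = 13.159 mol.

13.2 mol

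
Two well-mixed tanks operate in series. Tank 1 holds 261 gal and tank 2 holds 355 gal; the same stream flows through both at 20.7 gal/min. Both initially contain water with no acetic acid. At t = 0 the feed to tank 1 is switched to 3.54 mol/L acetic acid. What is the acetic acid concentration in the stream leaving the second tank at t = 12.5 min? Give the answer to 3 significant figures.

Each tank obeys Vᵢ dCᵢ/dt = Q(Cᵢ₋₁ − Cᵢ), so τᵢ = Vᵢ/Q.
τ₁ = 261/20.7 = 12.609 min; τ₂ = 355/20.7 = 17.150 min.
Tank 1: C₁ = C_in(1 − e^(−t/τ₁)). Tank 2 (τ₁ ≠ τ₂): C₂ = C_in[1 − (τ₁ e^(−t/τ₁) − τ₂ e^(−t/τ₂))/(τ₁ − τ₂)].
At t = 12.5: e^(−t/τ₁) = 0.37106, e^(−t/τ₂) = 0.48245.
C₂ = 3.54·[1 − (12.609·0.37106 − 17.150·0.48245)/(-4.5411)] = 3.54·0.20827 = 0.73727 mol/L.

0.737 mol/L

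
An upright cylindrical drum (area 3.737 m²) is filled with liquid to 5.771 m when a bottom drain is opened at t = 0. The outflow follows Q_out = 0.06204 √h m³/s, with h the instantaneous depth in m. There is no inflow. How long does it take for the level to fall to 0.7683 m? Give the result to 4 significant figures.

Mass balance (ρ constant): A dh/dt = −0.06204 √h.
Separate and integrate: 2(√h − √h₀) = −(0.06204/A) t.
t = 2A(√h₀ − √h)/0.06204 = 2·3.737·(√5.771 − √0.7683)/0.06204
  = 7.47400 × (2.40229 − 0.876527) / 0.06204 = 183.810 s.

183.8 s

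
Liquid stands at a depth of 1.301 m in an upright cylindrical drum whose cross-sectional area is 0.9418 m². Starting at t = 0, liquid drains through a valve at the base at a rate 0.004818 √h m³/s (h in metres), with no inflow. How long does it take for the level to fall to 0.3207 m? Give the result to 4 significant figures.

A dh/dt = −Q_out = −0.004818 √h.
This is separable: 2 d(√h)/dt = −0.004818/A, so √h = √h₀ − (0.004818/(2A)) t.
t = 2A(√h₀ − √h)/0.004818 = 2·0.9418·(√1.301 − √0.3207)/0.004818
  = 1.88360 × (1.14061 − 0.566304) / 0.004818 = 224.527 s.

224.5 s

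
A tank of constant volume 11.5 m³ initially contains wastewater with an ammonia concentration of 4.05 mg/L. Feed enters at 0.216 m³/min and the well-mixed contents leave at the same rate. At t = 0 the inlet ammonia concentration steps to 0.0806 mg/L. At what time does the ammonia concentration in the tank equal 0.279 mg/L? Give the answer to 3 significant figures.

Mass balance on the solute (V constant): V dC/dt = Q(C_in − C), so τ = V/Q = 53.241 min.
C(t) = C_in + (C₀ − C_in) e^(−t/τ). Set C = 0.279 and solve for t:
e^(−t/τ) = (C − C_in)/(C₀ − C_in) = (0.279 − 0.0806)/(4.05 − 0.0806) = 0.049982
t = −τ ln(…) = 53.241 × 2.9961 = 159.51 min.

160 min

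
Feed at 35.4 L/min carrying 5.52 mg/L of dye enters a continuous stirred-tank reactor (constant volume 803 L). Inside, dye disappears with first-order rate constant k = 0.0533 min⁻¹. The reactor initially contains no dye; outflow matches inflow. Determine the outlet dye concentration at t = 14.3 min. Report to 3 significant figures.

Accumulation = in − out − consumed: V dC/dt = Q C_in − Q C − k V C.
This is linear with rate a = Q/V + k = 0.097385 min⁻¹.
C_ss = Q C_in/(Q + kV) = 2.4988 mg/L; C(t) = C_ss + (C₀ − C_ss) e^(−a t).
C(14.3) = 2.4988 + (-2.4988)·e^(−0.097385·14.3) = 2.4988 + (-2.4988)·0.24843 = 1.8780 mg/L.

1.88 mg/L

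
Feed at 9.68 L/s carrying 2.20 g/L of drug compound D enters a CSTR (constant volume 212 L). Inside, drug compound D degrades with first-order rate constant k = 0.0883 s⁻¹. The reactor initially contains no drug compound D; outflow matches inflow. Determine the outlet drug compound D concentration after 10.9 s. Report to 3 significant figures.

Accumulation = in − out − consumed: V dC/dt = Q C_in − Q C − k V C.
dC/dt = (Q/V) C_in − (Q/V + k) C; effective rate a = Q/V + k = 0.045660 + 0.0883 = 0.13396 s⁻¹.
C_ss = Q C_in/(Q + kV) = 0.74987 g/L; C(t) = C_ss + (C₀ − C_ss) e^(−a t).
C(10.9) = 0.74987 + (-0.74987)·e^(−0.13396·10.9) = 0.74987 + (-0.74987)·0.23220 = 0.57575 g/L.

0.576 g/L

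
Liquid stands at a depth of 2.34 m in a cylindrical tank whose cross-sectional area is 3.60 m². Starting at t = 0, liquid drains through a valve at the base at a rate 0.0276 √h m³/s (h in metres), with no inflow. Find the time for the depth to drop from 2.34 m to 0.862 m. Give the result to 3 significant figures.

With no inflow, A dh/dt = −0.0276 √h.
This is separable: 2 d(√h)/dt = −0.0276/A, so √h = √h₀ − (0.0276/(2A)) t.
t = 2A(√h₀ − √h)/0.0276 = 2·3.60·(√2.34 − √0.862)/0.0276
  = 7.2000 × (1.5297 − 0.92844) / 0.0276 = 156.85 s.

157 s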